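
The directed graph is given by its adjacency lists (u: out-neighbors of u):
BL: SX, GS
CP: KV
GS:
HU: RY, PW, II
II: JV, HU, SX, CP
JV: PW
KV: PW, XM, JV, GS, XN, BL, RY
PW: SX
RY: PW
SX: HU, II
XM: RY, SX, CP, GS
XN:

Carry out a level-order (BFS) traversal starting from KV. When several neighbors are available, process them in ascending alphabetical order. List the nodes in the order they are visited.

Visit KV; enqueue BL, GS, JV, PW, RY, XM, XN → queue [BL, GS, JV, PW, RY, XM, XN]
Visit BL; enqueue SX → queue [GS, JV, PW, RY, XM, XN, SX]
Visit GS → queue [JV, PW, RY, XM, XN, SX]
Visit JV → queue [PW, RY, XM, XN, SX]
Visit PW → queue [RY, XM, XN, SX]
Visit RY → queue [XM, XN, SX]
Visit XM; enqueue CP → queue [XN, SX, CP]
Visit XN → queue [SX, CP]
Visit SX; enqueue HU, II → queue [CP, HU, II]
Visit CP → queue [HU, II]
Visit HU → queue [II]
Visit II → queue []

KV → BL → GS → JV → PW → RY → XM → XN → SX → CP → HU → II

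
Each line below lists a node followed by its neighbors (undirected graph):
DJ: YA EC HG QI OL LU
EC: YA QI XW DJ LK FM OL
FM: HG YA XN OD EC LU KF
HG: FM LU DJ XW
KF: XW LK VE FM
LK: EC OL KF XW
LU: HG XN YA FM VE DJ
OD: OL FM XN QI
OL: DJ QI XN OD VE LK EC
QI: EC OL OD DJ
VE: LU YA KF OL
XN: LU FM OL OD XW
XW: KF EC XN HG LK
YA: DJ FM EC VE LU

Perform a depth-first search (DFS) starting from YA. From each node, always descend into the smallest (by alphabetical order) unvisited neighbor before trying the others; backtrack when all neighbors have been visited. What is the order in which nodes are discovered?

YA, DJ, EC, FM, HG, LU, VE, KF, LK, OL, OD, QI, XN, XW

Visit YA
YA → DJ
DJ → EC
EC → FM
FM → HG
HG → LU
LU → VE
VE → KF
KF → LK
LK → OL
OL → OD
OD → QI
OD → XN
XN → XW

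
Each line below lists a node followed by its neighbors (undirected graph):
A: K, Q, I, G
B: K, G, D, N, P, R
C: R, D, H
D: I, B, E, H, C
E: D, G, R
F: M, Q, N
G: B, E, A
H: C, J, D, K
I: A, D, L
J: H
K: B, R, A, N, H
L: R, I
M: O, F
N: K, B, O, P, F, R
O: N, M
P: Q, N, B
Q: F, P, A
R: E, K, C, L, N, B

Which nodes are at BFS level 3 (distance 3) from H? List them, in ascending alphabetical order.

Level 0: H
Level 1: C, D, J, K
Level 2: A, B, E, I, N, R
Level 3: F, G, L, O, P, Q
Level 4: M

F, G, L, O, P, Q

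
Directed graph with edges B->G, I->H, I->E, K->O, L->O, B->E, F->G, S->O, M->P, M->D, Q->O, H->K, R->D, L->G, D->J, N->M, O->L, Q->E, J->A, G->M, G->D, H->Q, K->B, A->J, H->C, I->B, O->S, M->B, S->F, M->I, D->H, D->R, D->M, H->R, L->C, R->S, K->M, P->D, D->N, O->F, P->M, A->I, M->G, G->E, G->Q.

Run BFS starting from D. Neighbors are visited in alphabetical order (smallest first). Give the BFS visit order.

Visit D; enqueue H, J, M, N, R → queue [H, J, M, N, R]
Visit H; enqueue C, K, Q → queue [J, M, N, R, C, K, Q]
Visit J; enqueue A → queue [M, N, R, C, K, Q, A]
Visit M; enqueue B, G, I, P → queue [N, R, C, K, Q, A, B, G, I, P]
Visit N → queue [R, C, K, Q, A, B, G, I, P]
Visit R; enqueue S → queue [C, K, Q, A, B, G, I, P, S]
Visit C → queue [K, Q, A, B, G, I, P, S]
Visit K; enqueue O → queue [Q, A, B, G, I, P, S, O]
Visit Q; enqueue E → queue [A, B, G, I, P, S, O, E]
Visit A → queue [B, G, I, P, S, O, E]
Visit B → queue [G, I, P, S, O, E]
Visit G → queue [I, P, S, O, E]
Visit I → queue [P, S, O, E]
Visit P → queue [S, O, E]
Visit S; enqueue F → queue [O, E, F]
Visit O; enqueue L → queue [E, F, L]
Visit E → queue [F, L]
Visit F → queue [L]
Visit L → queue []

D -> H -> J -> M -> N -> R -> C -> K -> Q -> A -> B -> G -> I -> P -> S -> O -> E -> F -> L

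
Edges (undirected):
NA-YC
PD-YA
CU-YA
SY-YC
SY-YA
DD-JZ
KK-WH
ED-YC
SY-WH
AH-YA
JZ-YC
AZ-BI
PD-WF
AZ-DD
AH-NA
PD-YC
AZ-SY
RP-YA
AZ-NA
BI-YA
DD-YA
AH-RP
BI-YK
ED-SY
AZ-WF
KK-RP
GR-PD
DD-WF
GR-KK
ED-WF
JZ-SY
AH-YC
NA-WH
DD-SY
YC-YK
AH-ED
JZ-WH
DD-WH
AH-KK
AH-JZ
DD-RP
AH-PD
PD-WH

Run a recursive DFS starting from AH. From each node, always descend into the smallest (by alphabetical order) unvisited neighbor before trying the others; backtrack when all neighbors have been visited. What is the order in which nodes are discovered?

Visit AH
AH → ED
ED → SY
SY → AZ
AZ → BI
BI → YA
YA → CU
YA → DD
DD → JZ
JZ → WH
WH → KK
KK → GR
GR → PD
PD → WF
PD → YC
YC → NA
YC → YK
KK → RP

AH → ED → SY → AZ → BI → YA → CU → DD → JZ → WH → KK → GR → PD → WF → YC → NA → YK → RP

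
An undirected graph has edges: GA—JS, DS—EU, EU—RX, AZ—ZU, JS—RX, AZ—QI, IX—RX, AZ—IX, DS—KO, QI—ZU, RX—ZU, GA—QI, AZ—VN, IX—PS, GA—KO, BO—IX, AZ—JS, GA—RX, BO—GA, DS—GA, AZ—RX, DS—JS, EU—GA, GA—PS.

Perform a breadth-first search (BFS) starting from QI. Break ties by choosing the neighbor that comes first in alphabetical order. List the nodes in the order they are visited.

Visit QI; enqueue AZ, GA, ZU → queue [AZ, GA, ZU]
Visit AZ; enqueue IX, JS, RX, VN → queue [GA, ZU, IX, JS, RX, VN]
Visit GA; enqueue BO, DS, EU, KO, PS → queue [ZU, IX, JS, RX, VN, BO, DS, EU, KO, PS]
Visit ZU → queue [IX, JS, RX, VN, BO, DS, EU, KO, PS]
Visit IX → queue [JS, RX, VN, BO, DS, EU, KO, PS]
Visit JS → queue [RX, VN, BO, DS, EU, KO, PS]
Visit RX → queue [VN, BO, DS, EU, KO, PS]
Visit VN → queue [BO, DS, EU, KO, PS]
Visit BO → queue [DS, EU, KO, PS]
Visit DS → queue [EU, KO, PS]
Visit EU → queue [KO, PS]
Visit KO → queue [PS]
Visit PS → queue []

QI, AZ, GA, ZU, IX, JS, RX, VN, BO, DS, EU, KO, PS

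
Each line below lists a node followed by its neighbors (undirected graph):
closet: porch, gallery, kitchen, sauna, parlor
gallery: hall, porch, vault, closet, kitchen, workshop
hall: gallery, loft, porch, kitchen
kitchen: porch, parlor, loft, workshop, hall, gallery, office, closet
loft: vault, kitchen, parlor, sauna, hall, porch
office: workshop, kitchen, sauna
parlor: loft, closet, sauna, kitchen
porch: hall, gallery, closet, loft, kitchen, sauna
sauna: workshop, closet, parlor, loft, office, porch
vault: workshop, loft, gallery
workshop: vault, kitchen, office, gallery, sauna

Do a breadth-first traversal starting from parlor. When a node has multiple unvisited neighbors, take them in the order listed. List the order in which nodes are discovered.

parlor -> loft -> closet -> sauna -> kitchen -> vault -> hall -> porch -> gallery -> workshop -> office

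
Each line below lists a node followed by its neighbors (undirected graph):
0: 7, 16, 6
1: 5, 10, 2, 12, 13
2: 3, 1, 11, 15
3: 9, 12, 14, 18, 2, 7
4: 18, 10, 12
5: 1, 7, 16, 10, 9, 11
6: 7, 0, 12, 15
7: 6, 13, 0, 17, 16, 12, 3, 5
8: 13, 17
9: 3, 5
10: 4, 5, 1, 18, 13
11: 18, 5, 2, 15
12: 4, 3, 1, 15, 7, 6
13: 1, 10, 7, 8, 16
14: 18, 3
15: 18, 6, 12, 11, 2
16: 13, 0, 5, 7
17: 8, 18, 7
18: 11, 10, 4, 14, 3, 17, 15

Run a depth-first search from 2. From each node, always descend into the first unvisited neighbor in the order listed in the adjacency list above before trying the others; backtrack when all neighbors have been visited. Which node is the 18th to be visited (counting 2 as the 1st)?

Visit 2
2 → 3
3 → 9
9 → 5
5 → 1
1 → 10
10 → 4
4 → 18
18 → 11
11 → 15
15 → 6
6 → 7
7 → 13
13 → 8
8 → 17
13 → 16
16 → 0
7 → 12
18 → 14

Visit order: 2, 3, 9, 5, 1, 10, 4, 18, 11, 15, 6, 7, 13, 8, 17, 16, 0, 12, 14

12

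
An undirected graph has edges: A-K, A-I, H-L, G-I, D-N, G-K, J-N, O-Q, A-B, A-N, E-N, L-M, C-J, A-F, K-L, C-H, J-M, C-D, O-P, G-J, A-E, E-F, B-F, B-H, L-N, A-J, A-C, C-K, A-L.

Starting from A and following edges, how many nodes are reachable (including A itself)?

BFS from A visits: A, N, L, K, J, I, F, E, C, B, D, M, H, G
Reachable nodes: 14 of 17 total.

14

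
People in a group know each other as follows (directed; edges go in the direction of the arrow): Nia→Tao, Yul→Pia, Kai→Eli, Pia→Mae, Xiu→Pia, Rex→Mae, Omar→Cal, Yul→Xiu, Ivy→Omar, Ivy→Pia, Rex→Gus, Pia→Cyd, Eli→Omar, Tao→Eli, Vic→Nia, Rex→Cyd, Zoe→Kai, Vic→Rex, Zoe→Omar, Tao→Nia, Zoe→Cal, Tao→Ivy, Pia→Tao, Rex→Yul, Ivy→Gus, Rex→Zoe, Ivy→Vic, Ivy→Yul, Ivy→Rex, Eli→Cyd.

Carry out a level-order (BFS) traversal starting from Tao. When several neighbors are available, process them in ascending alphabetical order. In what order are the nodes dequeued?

Tao -> Eli -> Ivy -> Nia -> Cyd -> Omar -> Gus -> Pia -> Rex -> Vic -> Yul -> Cal -> Mae -> Zoe -> Xiu -> Kai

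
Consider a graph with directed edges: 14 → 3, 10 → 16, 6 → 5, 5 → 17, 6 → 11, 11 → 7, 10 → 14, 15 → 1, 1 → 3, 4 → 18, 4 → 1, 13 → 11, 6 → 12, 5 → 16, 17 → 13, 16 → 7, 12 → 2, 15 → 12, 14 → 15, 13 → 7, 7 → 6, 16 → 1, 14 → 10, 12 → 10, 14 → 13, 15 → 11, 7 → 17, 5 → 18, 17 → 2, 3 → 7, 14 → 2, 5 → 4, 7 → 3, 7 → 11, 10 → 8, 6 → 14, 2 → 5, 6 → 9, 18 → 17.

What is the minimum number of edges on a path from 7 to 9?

2

Level 0: 7
Level 1: 3, 6, 11, 17
Level 2: 2, 5, 9, 12, 13, 14
Level 3: 4, 10, 15, 16, 18
Level 4: 1, 8
9 first appears at level 2.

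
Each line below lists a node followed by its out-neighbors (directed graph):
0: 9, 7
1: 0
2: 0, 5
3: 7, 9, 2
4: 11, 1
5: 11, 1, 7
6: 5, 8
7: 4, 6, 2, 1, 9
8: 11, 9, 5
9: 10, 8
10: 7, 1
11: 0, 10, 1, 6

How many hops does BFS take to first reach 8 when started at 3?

2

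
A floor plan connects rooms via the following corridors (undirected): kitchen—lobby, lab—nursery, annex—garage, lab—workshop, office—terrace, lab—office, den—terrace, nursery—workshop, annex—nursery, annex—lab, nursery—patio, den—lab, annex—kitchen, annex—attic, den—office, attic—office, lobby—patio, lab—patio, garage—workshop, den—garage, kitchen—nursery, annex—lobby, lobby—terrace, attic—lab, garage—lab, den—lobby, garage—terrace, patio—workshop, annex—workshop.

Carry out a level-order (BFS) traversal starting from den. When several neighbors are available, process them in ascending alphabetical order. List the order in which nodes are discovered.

den -> garage -> lab -> lobby -> office -> terrace -> annex -> workshop -> attic -> nursery -> patio -> kitchen

Visit den; enqueue garage, lab, lobby, office, terrace → queue [garage, lab, lobby, office, terrace]
Visit garage; enqueue annex, workshop → queue [lab, lobby, office, terrace, annex, workshop]
Visit lab; enqueue attic, nursery, patio → queue [lobby, office, terrace, annex, workshop, attic, nursery, patio]
Visit lobby; enqueue kitchen → queue [office, terrace, annex, workshop, attic, nursery, patio, kitchen]
Visit office → queue [terrace, annex, workshop, attic, nursery, patio, kitchen]
Visit terrace → queue [annex, workshop, attic, nursery, patio, kitchen]
Visit annex → queue [workshop, attic, nursery, patio, kitchen]
Visit workshop → queue [attic, nursery, patio, kitchen]
Visit attic → queue [nursery, patio, kitchen]
Visit nursery → queue [patio, kitchen]
Visit patio → queue [kitchen]
Visit kitchen → queue []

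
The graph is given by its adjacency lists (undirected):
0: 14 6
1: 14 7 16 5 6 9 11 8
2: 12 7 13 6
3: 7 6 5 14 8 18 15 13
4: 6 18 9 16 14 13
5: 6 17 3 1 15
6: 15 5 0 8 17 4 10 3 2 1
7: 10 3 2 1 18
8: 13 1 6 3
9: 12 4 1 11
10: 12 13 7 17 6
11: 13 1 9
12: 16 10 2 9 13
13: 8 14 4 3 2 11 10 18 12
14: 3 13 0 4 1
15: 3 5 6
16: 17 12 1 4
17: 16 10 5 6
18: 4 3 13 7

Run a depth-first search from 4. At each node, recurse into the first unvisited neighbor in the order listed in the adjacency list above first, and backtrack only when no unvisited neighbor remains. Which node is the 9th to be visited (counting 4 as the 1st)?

Visit 4
4 → 6
6 → 15
15 → 3
3 → 7
7 → 10
10 → 12
12 → 16
16 → 17
17 → 5
5 → 1
1 → 14
14 → 13
13 → 8
13 → 2
13 → 11
11 → 9
13 → 18
14 → 0

Visit order: 4, 6, 15, 3, 7, 10, 12, 16, 17, 5, 1, 14, 13, 8, 2, 11, 9, 18, 0

17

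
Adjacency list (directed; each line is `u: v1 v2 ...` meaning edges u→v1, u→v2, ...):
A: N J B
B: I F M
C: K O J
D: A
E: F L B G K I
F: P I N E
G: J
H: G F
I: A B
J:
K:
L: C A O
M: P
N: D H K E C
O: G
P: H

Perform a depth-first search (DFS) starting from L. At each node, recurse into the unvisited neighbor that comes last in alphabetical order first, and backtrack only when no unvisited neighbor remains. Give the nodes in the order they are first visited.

L O G J C K A N H F P I B M E D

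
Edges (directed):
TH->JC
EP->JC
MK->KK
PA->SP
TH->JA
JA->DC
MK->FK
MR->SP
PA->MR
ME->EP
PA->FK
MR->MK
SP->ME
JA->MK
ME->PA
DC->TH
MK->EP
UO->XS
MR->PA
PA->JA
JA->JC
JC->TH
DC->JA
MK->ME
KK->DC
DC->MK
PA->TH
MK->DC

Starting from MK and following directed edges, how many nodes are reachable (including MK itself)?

BFS from MK visits: MK, DC, EP, FK, KK, ME, JA, TH, JC, PA, MR, SP
Reachable nodes: 12 of 14 total.

12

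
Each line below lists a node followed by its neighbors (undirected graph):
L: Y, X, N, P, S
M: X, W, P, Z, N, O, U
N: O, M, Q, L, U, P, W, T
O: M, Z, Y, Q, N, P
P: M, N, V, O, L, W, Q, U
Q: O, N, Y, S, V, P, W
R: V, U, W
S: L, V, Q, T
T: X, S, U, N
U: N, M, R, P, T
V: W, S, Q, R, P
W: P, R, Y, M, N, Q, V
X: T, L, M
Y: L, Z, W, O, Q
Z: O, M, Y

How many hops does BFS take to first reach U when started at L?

2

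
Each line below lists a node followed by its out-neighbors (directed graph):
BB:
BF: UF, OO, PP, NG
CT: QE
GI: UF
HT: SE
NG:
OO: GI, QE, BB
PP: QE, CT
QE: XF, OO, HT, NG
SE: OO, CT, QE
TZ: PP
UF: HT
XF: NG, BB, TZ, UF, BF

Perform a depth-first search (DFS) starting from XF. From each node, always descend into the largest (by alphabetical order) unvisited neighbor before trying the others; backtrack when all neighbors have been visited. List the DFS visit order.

Visit XF
XF → UF
UF → HT
HT → SE
SE → QE
QE → OO
OO → GI
OO → BB
QE → NG
SE → CT
XF → TZ
TZ → PP
XF → BF

XF -> UF -> HT -> SE -> QE -> OO -> GI -> BB -> NG -> CT -> TZ -> PP -> BF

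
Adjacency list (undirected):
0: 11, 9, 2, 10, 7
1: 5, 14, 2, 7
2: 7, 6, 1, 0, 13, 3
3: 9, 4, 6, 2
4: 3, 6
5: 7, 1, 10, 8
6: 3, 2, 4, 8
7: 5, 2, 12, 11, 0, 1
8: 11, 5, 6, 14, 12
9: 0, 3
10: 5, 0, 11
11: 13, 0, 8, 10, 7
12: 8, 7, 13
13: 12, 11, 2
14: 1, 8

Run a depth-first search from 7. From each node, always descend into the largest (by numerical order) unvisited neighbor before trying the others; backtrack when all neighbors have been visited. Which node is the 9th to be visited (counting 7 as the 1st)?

1

Visit 7
7 → 12
12 → 13
13 → 11
11 → 10
10 → 5
5 → 8
8 → 14
14 → 1
1 → 2
2 → 6
6 → 4
4 → 3
3 → 9
9 → 0

Visit order: 7, 12, 13, 11, 10, 5, 8, 14, 1, 2, 6, 4, 3, 9, 0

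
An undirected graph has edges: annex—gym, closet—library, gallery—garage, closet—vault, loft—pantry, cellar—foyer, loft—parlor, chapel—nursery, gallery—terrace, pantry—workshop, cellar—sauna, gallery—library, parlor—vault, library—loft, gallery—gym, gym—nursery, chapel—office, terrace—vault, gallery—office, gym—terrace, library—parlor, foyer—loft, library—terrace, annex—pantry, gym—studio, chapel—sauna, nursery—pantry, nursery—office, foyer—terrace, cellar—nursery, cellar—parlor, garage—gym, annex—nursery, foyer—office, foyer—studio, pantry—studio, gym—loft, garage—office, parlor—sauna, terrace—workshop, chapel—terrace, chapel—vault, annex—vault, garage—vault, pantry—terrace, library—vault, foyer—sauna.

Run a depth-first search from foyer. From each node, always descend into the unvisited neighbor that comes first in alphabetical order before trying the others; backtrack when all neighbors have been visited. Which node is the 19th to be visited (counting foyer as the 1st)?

Visit foyer
foyer → cellar
cellar → nursery
nursery → annex
annex → gym
gym → gallery
gallery → garage
garage → office
office → chapel
chapel → sauna
sauna → parlor
parlor → library
library → closet
closet → vault
vault → terrace
terrace → pantry
pantry → loft
pantry → studio
pantry → workshop

Visit order: foyer, cellar, nursery, annex, gym, gallery, garage, office, chapel, sauna, parlor, library, closet, vault, terrace, pantry, loft, studio, workshop

workshop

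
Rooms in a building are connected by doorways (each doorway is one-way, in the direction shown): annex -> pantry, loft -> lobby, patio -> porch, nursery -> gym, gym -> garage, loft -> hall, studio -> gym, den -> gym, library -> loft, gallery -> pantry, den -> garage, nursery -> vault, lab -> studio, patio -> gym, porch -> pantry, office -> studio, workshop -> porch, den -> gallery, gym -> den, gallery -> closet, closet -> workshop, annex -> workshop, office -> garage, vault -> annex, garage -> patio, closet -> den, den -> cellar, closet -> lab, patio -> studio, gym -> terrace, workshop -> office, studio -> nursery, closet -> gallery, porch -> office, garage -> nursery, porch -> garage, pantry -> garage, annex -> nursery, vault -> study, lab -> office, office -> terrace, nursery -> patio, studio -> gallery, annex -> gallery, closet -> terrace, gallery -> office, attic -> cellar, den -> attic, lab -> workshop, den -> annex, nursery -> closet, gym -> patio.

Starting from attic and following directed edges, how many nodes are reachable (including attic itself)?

2

BFS from attic visits: attic, cellar
Reachable nodes: 2 of 23 total.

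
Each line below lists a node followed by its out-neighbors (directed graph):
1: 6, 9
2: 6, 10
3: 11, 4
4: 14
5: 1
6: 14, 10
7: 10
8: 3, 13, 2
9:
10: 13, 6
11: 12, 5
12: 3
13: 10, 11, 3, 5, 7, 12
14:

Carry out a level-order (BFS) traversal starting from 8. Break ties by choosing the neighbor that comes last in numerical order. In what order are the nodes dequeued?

Visit 8; enqueue 13, 3, 2 → queue [13, 3, 2]
Visit 13; enqueue 12, 11, 10, 7, 5 → queue [3, 2, 12, 11, 10, 7, 5]
Visit 3; enqueue 4 → queue [2, 12, 11, 10, 7, 5, 4]
Visit 2; enqueue 6 → queue [12, 11, 10, 7, 5, 4, 6]
Visit 12 → queue [11, 10, 7, 5, 4, 6]
Visit 11 → queue [10, 7, 5, 4, 6]
Visit 10 → queue [7, 5, 4, 6]
Visit 7 → queue [5, 4, 6]
Visit 5; enqueue 1 → queue [4, 6, 1]
Visit 4; enqueue 14 → queue [6, 1, 14]
Visit 6 → queue [1, 14]
Visit 1; enqueue 9 → queue [14, 9]
Visit 14 → queue [9]
Visit 9 → queue []

8, 13, 3, 2, 12, 11, 10, 7, 5, 4, 6, 1, 14, 9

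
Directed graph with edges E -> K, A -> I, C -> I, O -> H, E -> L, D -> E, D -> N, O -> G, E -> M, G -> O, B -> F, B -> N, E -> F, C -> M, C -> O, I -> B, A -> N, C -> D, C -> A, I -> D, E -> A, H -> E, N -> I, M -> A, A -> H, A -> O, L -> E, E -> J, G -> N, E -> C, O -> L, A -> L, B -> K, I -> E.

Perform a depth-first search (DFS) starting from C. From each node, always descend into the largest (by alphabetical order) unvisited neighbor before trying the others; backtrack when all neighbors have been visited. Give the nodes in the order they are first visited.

C, O, L, E, M, A, N, I, D, B, K, F, H, J, G

Visit C
C → O
O → L
L → E
E → M
M → A
A → N
N → I
I → D
I → B
B → K
B → F
A → H
E → J
O → G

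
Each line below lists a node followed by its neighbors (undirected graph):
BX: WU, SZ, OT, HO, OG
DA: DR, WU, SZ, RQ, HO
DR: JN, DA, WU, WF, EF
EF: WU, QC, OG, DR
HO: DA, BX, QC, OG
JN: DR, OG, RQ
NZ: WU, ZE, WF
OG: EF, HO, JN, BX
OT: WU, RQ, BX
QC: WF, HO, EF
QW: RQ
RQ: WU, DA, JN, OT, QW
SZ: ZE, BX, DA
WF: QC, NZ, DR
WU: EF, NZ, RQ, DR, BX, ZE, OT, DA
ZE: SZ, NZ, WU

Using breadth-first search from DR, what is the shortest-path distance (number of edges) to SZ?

Level 0: DR
Level 1: DA, EF, JN, WF, WU
Level 2: BX, HO, NZ, OG, OT, QC, RQ, SZ, ZE
Level 3: QW
SZ first appears at level 2.

2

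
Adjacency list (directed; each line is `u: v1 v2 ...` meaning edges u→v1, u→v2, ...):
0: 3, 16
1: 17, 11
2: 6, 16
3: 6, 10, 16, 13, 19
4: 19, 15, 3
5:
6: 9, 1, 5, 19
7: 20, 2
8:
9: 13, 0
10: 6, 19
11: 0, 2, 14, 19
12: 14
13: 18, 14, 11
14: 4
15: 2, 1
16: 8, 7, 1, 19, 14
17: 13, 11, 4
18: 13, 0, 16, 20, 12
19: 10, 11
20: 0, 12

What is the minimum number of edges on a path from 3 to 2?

Level 0: 3
Level 1: 6, 10, 13, 16, 19
Level 2: 1, 5, 7, 8, 9, 11, 14, 18
Level 3: 0, 2, 4, 12, 17, 20
Level 4: 15
2 first appears at level 3.

3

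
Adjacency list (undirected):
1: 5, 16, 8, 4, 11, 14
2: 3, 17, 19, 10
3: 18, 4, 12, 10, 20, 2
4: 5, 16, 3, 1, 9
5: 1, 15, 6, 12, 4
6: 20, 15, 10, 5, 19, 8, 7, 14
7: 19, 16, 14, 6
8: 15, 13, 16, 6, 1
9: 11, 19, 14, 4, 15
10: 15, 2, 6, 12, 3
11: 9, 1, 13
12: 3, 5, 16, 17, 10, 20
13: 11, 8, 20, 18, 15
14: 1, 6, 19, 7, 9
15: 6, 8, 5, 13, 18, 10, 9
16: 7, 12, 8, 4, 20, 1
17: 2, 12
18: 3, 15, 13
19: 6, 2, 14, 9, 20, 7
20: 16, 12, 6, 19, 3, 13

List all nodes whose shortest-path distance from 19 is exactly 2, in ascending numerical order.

Level 0: 19
Level 1: 2, 6, 7, 9, 14, 20
Level 2: 1, 3, 4, 5, 8, 10, 11, 12, 13, 15, 16, 17
Level 3: 18

1, 3, 4, 5, 8, 10, 11, 12, 13, 15, 16, 17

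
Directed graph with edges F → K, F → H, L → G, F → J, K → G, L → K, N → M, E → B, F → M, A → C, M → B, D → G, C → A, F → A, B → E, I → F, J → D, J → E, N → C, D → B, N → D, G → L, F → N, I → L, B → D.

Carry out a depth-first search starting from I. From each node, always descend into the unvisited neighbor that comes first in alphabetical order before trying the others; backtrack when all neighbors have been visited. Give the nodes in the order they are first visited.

Visit I
I → F
F → A
A → C
F → H
F → J
J → D
D → B
B → E
D → G
G → L
L → K
F → M
F → N

I, F, A, C, H, J, D, B, E, G, L, K, M, N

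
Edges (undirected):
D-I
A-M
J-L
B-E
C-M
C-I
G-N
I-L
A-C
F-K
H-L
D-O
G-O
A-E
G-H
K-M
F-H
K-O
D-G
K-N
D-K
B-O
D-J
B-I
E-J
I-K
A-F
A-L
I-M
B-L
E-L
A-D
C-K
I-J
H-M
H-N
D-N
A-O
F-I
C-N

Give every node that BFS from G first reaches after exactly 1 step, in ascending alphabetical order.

D, H, N, O

Level 0: G
Level 1: D, H, N, O
Level 2: A, B, C, F, I, J, K, L, M
Level 3: E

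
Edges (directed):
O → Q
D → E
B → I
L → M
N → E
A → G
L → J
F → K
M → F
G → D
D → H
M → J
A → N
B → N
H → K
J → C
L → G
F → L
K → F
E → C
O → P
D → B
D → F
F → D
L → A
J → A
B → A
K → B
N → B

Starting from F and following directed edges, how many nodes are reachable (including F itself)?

14

BFS from F visits: F, L, K, D, M, J, G, A, B, H, E, C, N, I
Reachable nodes: 14 of 17 total.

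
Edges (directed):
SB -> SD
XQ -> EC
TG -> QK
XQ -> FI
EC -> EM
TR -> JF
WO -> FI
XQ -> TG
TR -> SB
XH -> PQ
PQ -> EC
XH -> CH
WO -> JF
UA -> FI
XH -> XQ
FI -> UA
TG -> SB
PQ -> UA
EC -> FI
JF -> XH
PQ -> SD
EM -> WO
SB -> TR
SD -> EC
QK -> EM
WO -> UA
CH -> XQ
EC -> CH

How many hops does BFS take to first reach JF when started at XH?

5

Level 0: XH
Level 1: CH, PQ, XQ
Level 2: EC, FI, SD, TG, UA
Level 3: EM, QK, SB
Level 4: TR, WO
Level 5: JF
JF first appears at level 5.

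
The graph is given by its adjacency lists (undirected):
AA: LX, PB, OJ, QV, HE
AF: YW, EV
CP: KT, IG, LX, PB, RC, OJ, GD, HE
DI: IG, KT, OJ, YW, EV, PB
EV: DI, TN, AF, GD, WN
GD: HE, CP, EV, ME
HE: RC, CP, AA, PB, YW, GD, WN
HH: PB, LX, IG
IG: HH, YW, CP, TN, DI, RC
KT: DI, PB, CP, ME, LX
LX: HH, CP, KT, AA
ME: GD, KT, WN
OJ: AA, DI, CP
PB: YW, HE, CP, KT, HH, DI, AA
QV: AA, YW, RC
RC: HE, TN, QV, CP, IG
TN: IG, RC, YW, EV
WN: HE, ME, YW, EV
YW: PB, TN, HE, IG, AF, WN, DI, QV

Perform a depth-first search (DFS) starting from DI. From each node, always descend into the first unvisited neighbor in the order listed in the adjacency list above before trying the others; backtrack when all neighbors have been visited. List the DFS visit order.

Visit DI
DI → IG
IG → HH
HH → PB
PB → YW
YW → TN
TN → RC
RC → HE
HE → CP
CP → KT
KT → ME
ME → GD
GD → EV
EV → AF
EV → WN
KT → LX
LX → AA
AA → OJ
AA → QV

DI, IG, HH, PB, YW, TN, RC, HE, CP, KT, ME, GD, EV, AF, WN, LX, AA, OJ, QV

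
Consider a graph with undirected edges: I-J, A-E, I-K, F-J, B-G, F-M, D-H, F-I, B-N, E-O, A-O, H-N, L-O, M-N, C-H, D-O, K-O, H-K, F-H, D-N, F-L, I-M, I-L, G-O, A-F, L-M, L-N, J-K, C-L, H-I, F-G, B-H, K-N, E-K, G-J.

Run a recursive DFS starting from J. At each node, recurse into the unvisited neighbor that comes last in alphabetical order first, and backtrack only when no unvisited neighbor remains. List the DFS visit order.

J K O L N M I H F G B A E D C

Visit J
J → K
K → O
O → L
L → N
N → M
M → I
I → H
H → F
F → G
G → B
F → A
A → E
H → D
H → C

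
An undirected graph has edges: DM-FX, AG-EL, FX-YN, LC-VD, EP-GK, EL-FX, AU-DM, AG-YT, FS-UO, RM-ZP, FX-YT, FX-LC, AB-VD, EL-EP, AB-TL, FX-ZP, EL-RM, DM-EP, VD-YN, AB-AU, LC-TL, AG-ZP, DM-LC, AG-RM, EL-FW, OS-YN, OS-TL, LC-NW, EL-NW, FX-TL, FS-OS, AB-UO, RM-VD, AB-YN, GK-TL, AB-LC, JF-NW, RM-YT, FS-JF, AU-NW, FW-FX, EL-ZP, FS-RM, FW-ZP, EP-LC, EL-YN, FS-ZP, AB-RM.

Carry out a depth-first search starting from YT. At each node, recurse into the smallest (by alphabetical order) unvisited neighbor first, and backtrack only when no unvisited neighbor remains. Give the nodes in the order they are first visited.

Visit YT
YT → AG
AG → EL
EL → EP
EP → DM
DM → AU
AU → AB
AB → LC
LC → FX
FX → FW
FW → ZP
ZP → FS
FS → JF
JF → NW
FS → OS
OS → TL
TL → GK
OS → YN
YN → VD
VD → RM
FS → UO

YT → AG → EL → EP → DM → AU → AB → LC → FX → FW → ZP → FS → JF → NW → OS → TL → GK → YN → VD → RM → UO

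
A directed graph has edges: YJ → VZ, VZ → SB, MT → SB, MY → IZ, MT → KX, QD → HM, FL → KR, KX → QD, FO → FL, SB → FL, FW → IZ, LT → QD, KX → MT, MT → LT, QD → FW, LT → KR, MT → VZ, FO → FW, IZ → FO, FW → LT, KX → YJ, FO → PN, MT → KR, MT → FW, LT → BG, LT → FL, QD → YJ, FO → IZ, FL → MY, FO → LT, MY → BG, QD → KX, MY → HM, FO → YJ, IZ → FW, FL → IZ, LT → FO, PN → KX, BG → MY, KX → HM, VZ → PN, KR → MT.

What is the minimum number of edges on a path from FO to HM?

3

Level 0: FO
Level 1: FL, FW, IZ, LT, PN, YJ
Level 2: BG, KR, KX, MY, QD, VZ
Level 3: HM, MT, SB
HM first appears at level 3.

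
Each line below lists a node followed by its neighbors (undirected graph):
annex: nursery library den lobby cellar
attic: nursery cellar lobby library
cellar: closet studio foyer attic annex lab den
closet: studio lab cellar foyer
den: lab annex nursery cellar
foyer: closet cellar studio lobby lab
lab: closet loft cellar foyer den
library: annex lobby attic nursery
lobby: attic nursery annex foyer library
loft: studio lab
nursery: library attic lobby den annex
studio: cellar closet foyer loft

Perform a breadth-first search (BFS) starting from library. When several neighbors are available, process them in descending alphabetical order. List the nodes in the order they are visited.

Visit library; enqueue nursery, lobby, attic, annex → queue [nursery, lobby, attic, annex]
Visit nursery; enqueue den → queue [lobby, attic, annex, den]
Visit lobby; enqueue foyer → queue [attic, annex, den, foyer]
Visit attic; enqueue cellar → queue [annex, den, foyer, cellar]
Visit annex → queue [den, foyer, cellar]
Visit den; enqueue lab → queue [foyer, cellar, lab]
Visit foyer; enqueue studio, closet → queue [cellar, lab, studio, closet]
Visit cellar → queue [lab, studio, closet]
Visit lab; enqueue loft → queue [studio, closet, loft]
Visit studio → queue [closet, loft]
Visit closet → queue [loft]
Visit loft → queue []

library → nursery → lobby → attic → annex → den → foyer → cellar → lab → studio → closet → loft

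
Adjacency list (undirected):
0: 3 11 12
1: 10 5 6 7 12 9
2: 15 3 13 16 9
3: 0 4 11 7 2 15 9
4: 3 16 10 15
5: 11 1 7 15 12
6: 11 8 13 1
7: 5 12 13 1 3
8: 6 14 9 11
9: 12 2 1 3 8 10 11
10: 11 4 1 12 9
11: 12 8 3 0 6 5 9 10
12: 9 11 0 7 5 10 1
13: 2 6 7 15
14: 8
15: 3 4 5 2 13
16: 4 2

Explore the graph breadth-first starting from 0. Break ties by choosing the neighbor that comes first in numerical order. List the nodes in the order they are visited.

Visit 0; enqueue 3, 11, 12 → queue [3, 11, 12]
Visit 3; enqueue 2, 4, 7, 9, 15 → queue [11, 12, 2, 4, 7, 9, 15]
Visit 11; enqueue 5, 6, 8, 10 → queue [12, 2, 4, 7, 9, 15, 5, 6, 8, 10]
Visit 12; enqueue 1 → queue [2, 4, 7, 9, 15, 5, 6, 8, 10, 1]
Visit 2; enqueue 13, 16 → queue [4, 7, 9, 15, 5, 6, 8, 10, 1, 13, 16]
Visit 4 → queue [7, 9, 15, 5, 6, 8, 10, 1, 13, 16]
Visit 7 → queue [9, 15, 5, 6, 8, 10, 1, 13, 16]
Visit 9 → queue [15, 5, 6, 8, 10, 1, 13, 16]
Visit 15 → queue [5, 6, 8, 10, 1, 13, 16]
Visit 5 → queue [6, 8, 10, 1, 13, 16]
Visit 6 → queue [8, 10, 1, 13, 16]
Visit 8; enqueue 14 → queue [10, 1, 13, 16, 14]
Visit 10 → queue [1, 13, 16, 14]
Visit 1 → queue [13, 16, 14]
Visit 13 → queue [16, 14]
Visit 16 → queue [14]
Visit 14 → queue []

0 3 11 12 2 4 7 9 15 5 6 8 10 1 13 16 14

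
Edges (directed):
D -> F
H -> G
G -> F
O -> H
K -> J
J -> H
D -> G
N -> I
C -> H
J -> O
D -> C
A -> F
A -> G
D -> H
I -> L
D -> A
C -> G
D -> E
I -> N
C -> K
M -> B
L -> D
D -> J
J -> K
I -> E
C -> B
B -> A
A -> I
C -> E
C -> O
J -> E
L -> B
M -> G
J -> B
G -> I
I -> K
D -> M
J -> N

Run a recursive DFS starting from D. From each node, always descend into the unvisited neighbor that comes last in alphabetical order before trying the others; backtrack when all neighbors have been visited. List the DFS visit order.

D, M, G, I, N, L, B, A, F, K, J, O, H, E, C

Visit D
D → M
M → G
G → I
I → N
I → L
L → B
B → A
A → F
I → K
K → J
J → O
O → H
J → E
D → C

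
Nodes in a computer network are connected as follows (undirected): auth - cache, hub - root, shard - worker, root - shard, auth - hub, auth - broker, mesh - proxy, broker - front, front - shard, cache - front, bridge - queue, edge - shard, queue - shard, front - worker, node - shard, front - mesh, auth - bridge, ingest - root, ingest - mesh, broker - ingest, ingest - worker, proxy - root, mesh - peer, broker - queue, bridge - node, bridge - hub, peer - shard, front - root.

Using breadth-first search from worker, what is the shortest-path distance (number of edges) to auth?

Level 0: worker
Level 1: front, ingest, shard
Level 2: broker, cache, edge, mesh, node, peer, queue, root
Level 3: auth, bridge, hub, proxy
auth first appears at level 3.

3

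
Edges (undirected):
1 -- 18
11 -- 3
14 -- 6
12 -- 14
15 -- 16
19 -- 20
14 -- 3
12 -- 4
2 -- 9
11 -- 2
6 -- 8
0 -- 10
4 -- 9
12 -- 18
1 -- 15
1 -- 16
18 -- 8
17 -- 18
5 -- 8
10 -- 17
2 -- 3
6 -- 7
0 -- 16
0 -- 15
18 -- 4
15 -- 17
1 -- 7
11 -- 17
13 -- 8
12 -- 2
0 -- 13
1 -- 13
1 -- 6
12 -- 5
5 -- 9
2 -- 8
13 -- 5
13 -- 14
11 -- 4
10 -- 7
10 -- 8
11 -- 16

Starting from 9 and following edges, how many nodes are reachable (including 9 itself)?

19

BFS from 9 visits: 9, 2, 4, 5, 3, 8, 11, 12, 18, 13, 14, 6, 10, 16, 17, 1, 0, 7, 15
Reachable nodes: 19 of 21 total.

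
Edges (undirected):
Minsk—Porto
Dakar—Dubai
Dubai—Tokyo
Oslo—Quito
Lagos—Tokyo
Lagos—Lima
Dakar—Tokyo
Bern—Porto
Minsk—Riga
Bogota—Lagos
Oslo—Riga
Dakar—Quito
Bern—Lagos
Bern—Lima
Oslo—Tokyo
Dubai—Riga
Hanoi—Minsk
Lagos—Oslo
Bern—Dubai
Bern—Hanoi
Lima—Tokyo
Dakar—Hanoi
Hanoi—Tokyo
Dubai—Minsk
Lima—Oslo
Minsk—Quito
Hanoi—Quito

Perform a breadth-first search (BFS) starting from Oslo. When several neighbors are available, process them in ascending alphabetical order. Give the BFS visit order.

Oslo Lagos Lima Quito Riga Tokyo Bern Bogota Dakar Hanoi Minsk Dubai Porto

Visit Oslo; enqueue Lagos, Lima, Quito, Riga, Tokyo → queue [Lagos, Lima, Quito, Riga, Tokyo]
Visit Lagos; enqueue Bern, Bogota → queue [Lima, Quito, Riga, Tokyo, Bern, Bogota]
Visit Lima → queue [Quito, Riga, Tokyo, Bern, Bogota]
Visit Quito; enqueue Dakar, Hanoi, Minsk → queue [Riga, Tokyo, Bern, Bogota, Dakar, Hanoi, Minsk]
Visit Riga; enqueue Dubai → queue [Tokyo, Bern, Bogota, Dakar, Hanoi, Minsk, Dubai]
Visit Tokyo → queue [Bern, Bogota, Dakar, Hanoi, Minsk, Dubai]
Visit Bern; enqueue Porto → queue [Bogota, Dakar, Hanoi, Minsk, Dubai, Porto]
Visit Bogota → queue [Dakar, Hanoi, Minsk, Dubai, Porto]
Visit Dakar → queue [Hanoi, Minsk, Dubai, Porto]
Visit Hanoi → queue [Minsk, Dubai, Porto]
Visit Minsk → queue [Dubai, Porto]
Visit Dubai → queue [Porto]
Visit Porto → queue []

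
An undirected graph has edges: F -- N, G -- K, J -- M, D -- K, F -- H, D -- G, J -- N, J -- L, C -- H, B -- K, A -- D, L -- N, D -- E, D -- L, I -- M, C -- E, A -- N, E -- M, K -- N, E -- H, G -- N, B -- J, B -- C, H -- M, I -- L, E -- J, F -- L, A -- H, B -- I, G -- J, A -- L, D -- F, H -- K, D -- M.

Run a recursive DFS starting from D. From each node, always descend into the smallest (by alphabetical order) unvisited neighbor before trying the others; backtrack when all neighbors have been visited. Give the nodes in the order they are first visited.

D A H C B I L F N G J E M K

Visit D
D → A
A → H
H → C
C → B
B → I
I → L
L → F
F → N
N → G
G → J
J → E
E → M
G → K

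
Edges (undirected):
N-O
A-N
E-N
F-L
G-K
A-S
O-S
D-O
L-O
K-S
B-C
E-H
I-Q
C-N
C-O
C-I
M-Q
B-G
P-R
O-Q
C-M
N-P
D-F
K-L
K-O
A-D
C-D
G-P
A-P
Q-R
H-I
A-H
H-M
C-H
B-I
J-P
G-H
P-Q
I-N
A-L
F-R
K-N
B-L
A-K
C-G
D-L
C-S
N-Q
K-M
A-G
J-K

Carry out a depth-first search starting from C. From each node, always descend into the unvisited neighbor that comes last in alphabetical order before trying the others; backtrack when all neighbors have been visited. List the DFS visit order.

C, S, O, Q, R, P, N, K, M, H, I, B, L, F, D, A, G, E, J

Visit C
C → S
S → O
O → Q
Q → R
R → P
P → N
N → K
K → M
M → H
H → I
I → B
B → L
L → F
F → D
D → A
A → G
H → E
K → J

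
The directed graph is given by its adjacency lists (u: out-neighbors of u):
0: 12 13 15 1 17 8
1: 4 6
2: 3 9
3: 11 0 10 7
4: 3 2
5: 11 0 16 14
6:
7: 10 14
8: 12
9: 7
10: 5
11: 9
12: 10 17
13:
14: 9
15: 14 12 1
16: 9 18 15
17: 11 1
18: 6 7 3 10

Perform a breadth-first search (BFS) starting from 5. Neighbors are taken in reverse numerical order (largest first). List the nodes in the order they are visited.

Visit 5; enqueue 16, 14, 11, 0 → queue [16, 14, 11, 0]
Visit 16; enqueue 18, 15, 9 → queue [14, 11, 0, 18, 15, 9]
Visit 14 → queue [11, 0, 18, 15, 9]
Visit 11 → queue [0, 18, 15, 9]
Visit 0; enqueue 17, 13, 12, 8, 1 → queue [18, 15, 9, 17, 13, 12, 8, 1]
Visit 18; enqueue 10, 7, 6, 3 → queue [15, 9, 17, 13, 12, 8, 1, 10, 7, 6, 3]
Visit 15 → queue [9, 17, 13, 12, 8, 1, 10, 7, 6, 3]
Visit 9 → queue [17, 13, 12, 8, 1, 10, 7, 6, 3]
Visit 17 → queue [13, 12, 8, 1, 10, 7, 6, 3]
Visit 13 → queue [12, 8, 1, 10, 7, 6, 3]
Visit 12 → queue [8, 1, 10, 7, 6, 3]
Visit 8 → queue [1, 10, 7, 6, 3]
Visit 1; enqueue 4 → queue [10, 7, 6, 3, 4]
Visit 10 → queue [7, 6, 3, 4]
Visit 7 → queue [6, 3, 4]
Visit 6 → queue [3, 4]
Visit 3 → queue [4]
Visit 4; enqueue 2 → queue [2]
Visit 2 → queue []

5 -> 16 -> 14 -> 11 -> 0 -> 18 -> 15 -> 9 -> 17 -> 13 -> 12 -> 8 -> 1 -> 10 -> 7 -> 6 -> 3 -> 4 -> 2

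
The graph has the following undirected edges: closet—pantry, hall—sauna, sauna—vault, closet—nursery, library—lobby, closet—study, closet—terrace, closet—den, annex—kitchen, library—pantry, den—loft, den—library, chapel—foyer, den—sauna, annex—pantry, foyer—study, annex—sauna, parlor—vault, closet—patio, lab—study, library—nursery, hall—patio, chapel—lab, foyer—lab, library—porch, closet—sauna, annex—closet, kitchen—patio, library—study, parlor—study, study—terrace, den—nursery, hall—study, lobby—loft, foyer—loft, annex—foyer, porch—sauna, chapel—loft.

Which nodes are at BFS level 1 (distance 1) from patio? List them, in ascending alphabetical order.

Level 0: patio
Level 1: closet, hall, kitchen
Level 2: annex, den, nursery, pantry, sauna, study, terrace
Level 3: foyer, lab, library, loft, parlor, porch, vault
Level 4: chapel, lobby

closet, hall, kitchen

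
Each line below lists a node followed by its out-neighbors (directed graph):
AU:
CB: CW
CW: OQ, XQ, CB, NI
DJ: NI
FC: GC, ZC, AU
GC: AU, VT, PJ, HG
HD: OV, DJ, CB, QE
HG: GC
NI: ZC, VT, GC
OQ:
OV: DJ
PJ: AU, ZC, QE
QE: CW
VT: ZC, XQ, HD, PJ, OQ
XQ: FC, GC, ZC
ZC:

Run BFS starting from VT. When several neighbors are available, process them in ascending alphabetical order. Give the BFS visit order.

VT → HD → OQ → PJ → XQ → ZC → CB → DJ → OV → QE → AU → FC → GC → CW → NI → HG

Visit VT; enqueue HD, OQ, PJ, XQ, ZC → queue [HD, OQ, PJ, XQ, ZC]
Visit HD; enqueue CB, DJ, OV, QE → queue [OQ, PJ, XQ, ZC, CB, DJ, OV, QE]
Visit OQ → queue [PJ, XQ, ZC, CB, DJ, OV, QE]
Visit PJ; enqueue AU → queue [XQ, ZC, CB, DJ, OV, QE, AU]
Visit XQ; enqueue FC, GC → queue [ZC, CB, DJ, OV, QE, AU, FC, GC]
Visit ZC → queue [CB, DJ, OV, QE, AU, FC, GC]
Visit CB; enqueue CW → queue [DJ, OV, QE, AU, FC, GC, CW]
Visit DJ; enqueue NI → queue [OV, QE, AU, FC, GC, CW, NI]
Visit OV → queue [QE, AU, FC, GC, CW, NI]
Visit QE → queue [AU, FC, GC, CW, NI]
Visit AU → queue [FC, GC, CW, NI]
Visit FC → queue [GC, CW, NI]
Visit GC; enqueue HG → queue [CW, NI, HG]
Visit CW → queue [NI, HG]
Visit NI → queue [HG]
Visit HG → queue []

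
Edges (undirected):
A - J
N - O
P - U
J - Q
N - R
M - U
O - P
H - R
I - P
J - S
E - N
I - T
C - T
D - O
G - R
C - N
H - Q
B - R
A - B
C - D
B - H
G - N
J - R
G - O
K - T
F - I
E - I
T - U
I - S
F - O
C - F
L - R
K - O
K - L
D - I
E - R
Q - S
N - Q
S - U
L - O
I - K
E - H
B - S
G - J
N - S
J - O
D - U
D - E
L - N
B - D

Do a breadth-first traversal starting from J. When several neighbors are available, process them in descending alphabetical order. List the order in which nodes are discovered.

J -> S -> R -> Q -> O -> G -> A -> U -> N -> I -> B -> L -> H -> E -> P -> K -> F -> D -> T -> M -> C

Visit J; enqueue S, R, Q, O, G, A → queue [S, R, Q, O, G, A]
Visit S; enqueue U, N, I, B → queue [R, Q, O, G, A, U, N, I, B]
Visit R; enqueue L, H, E → queue [Q, O, G, A, U, N, I, B, L, H, E]
Visit Q → queue [O, G, A, U, N, I, B, L, H, E]
Visit O; enqueue P, K, F, D → queue [G, A, U, N, I, B, L, H, E, P, K, F, D]
Visit G → queue [A, U, N, I, B, L, H, E, P, K, F, D]
Visit A → queue [U, N, I, B, L, H, E, P, K, F, D]
Visit U; enqueue T, M → queue [N, I, B, L, H, E, P, K, F, D, T, M]
Visit N; enqueue C → queue [I, B, L, H, E, P, K, F, D, T, M, C]
Visit I → queue [B, L, H, E, P, K, F, D, T, M, C]
Visit B → queue [L, H, E, P, K, F, D, T, M, C]
Visit L → queue [H, E, P, K, F, D, T, M, C]
Visit H → queue [E, P, K, F, D, T, M, C]
Visit E → queue [P, K, F, D, T, M, C]
Visit P → queue [K, F, D, T, M, C]
Visit K → queue [F, D, T, M, C]
Visit F → queue [D, T, M, C]
Visit D → queue [T, M, C]
Visit T → queue [M, C]
Visit M → queue [C]
Visit C → queue []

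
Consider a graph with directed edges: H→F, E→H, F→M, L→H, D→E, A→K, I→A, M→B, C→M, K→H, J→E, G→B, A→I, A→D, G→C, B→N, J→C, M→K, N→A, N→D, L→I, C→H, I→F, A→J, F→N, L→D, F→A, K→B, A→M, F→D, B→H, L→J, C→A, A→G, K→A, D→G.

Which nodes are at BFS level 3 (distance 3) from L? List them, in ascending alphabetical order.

B, K, M, N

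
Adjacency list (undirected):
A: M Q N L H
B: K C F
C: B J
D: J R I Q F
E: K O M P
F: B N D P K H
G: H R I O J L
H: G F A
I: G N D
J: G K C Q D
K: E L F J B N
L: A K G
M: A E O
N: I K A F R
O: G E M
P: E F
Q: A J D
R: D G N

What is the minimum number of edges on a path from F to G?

2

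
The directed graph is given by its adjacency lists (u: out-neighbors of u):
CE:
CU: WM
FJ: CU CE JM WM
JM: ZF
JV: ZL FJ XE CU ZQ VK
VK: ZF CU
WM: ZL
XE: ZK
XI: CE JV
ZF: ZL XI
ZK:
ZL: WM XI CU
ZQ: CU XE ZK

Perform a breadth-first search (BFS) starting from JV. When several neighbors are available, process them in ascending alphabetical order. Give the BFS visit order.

Visit JV; enqueue CU, FJ, VK, XE, ZL, ZQ → queue [CU, FJ, VK, XE, ZL, ZQ]
Visit CU; enqueue WM → queue [FJ, VK, XE, ZL, ZQ, WM]
Visit FJ; enqueue CE, JM → queue [VK, XE, ZL, ZQ, WM, CE, JM]
Visit VK; enqueue ZF → queue [XE, ZL, ZQ, WM, CE, JM, ZF]
Visit XE; enqueue ZK → queue [ZL, ZQ, WM, CE, JM, ZF, ZK]
Visit ZL; enqueue XI → queue [ZQ, WM, CE, JM, ZF, ZK, XI]
Visit ZQ → queue [WM, CE, JM, ZF, ZK, XI]
Visit WM → queue [CE, JM, ZF, ZK, XI]
Visit CE → queue [JM, ZF, ZK, XI]
Visit JM → queue [ZF, ZK, XI]
Visit ZF → queue [ZK, XI]
Visit ZK → queue [XI]
Visit XI → queue []

JV, CU, FJ, VK, XE, ZL, ZQ, WM, CE, JM, ZF, ZK, XI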